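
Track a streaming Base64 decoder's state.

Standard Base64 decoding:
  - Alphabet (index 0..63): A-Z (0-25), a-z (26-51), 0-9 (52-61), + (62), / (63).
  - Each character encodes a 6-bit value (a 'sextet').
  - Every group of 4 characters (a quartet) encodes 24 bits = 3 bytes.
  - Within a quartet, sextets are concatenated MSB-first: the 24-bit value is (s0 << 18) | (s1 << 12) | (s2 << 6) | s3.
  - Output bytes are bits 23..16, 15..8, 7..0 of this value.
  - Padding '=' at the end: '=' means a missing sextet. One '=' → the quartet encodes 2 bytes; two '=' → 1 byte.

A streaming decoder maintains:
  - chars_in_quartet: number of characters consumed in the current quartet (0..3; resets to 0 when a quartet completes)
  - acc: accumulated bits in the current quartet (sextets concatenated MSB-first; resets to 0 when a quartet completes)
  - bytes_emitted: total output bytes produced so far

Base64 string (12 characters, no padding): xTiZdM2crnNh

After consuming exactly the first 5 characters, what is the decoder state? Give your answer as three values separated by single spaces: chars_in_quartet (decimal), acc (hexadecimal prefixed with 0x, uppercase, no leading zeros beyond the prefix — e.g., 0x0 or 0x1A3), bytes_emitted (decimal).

Answer: 1 0x1D 3

Derivation:
After char 0 ('x'=49): chars_in_quartet=1 acc=0x31 bytes_emitted=0
After char 1 ('T'=19): chars_in_quartet=2 acc=0xC53 bytes_emitted=0
After char 2 ('i'=34): chars_in_quartet=3 acc=0x314E2 bytes_emitted=0
After char 3 ('Z'=25): chars_in_quartet=4 acc=0xC53899 -> emit C5 38 99, reset; bytes_emitted=3
After char 4 ('d'=29): chars_in_quartet=1 acc=0x1D bytes_emitted=3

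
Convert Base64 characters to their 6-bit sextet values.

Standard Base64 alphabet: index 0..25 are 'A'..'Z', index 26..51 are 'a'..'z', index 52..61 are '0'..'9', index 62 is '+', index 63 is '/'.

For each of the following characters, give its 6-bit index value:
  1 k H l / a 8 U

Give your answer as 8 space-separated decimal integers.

Answer: 53 36 7 37 63 26 60 20

Derivation:
'1': 0..9 range, 52 + ord('1') − ord('0') = 53
'k': a..z range, 26 + ord('k') − ord('a') = 36
'H': A..Z range, ord('H') − ord('A') = 7
'l': a..z range, 26 + ord('l') − ord('a') = 37
'/': index 63
'a': a..z range, 26 + ord('a') − ord('a') = 26
'8': 0..9 range, 52 + ord('8') − ord('0') = 60
'U': A..Z range, ord('U') − ord('A') = 20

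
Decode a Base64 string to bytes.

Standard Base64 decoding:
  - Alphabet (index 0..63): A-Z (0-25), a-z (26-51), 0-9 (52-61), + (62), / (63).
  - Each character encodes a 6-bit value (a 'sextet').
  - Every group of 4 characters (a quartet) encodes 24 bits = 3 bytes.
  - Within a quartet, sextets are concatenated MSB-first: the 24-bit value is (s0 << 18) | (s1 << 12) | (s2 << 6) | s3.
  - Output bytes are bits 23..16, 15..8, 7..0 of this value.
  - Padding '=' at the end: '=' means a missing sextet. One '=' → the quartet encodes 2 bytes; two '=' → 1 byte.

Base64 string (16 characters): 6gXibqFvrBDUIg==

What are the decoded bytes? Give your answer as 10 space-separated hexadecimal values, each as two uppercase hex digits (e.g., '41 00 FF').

After char 0 ('6'=58): chars_in_quartet=1 acc=0x3A bytes_emitted=0
After char 1 ('g'=32): chars_in_quartet=2 acc=0xEA0 bytes_emitted=0
After char 2 ('X'=23): chars_in_quartet=3 acc=0x3A817 bytes_emitted=0
After char 3 ('i'=34): chars_in_quartet=4 acc=0xEA05E2 -> emit EA 05 E2, reset; bytes_emitted=3
After char 4 ('b'=27): chars_in_quartet=1 acc=0x1B bytes_emitted=3
After char 5 ('q'=42): chars_in_quartet=2 acc=0x6EA bytes_emitted=3
After char 6 ('F'=5): chars_in_quartet=3 acc=0x1BA85 bytes_emitted=3
After char 7 ('v'=47): chars_in_quartet=4 acc=0x6EA16F -> emit 6E A1 6F, reset; bytes_emitted=6
After char 8 ('r'=43): chars_in_quartet=1 acc=0x2B bytes_emitted=6
After char 9 ('B'=1): chars_in_quartet=2 acc=0xAC1 bytes_emitted=6
After char 10 ('D'=3): chars_in_quartet=3 acc=0x2B043 bytes_emitted=6
After char 11 ('U'=20): chars_in_quartet=4 acc=0xAC10D4 -> emit AC 10 D4, reset; bytes_emitted=9
After char 12 ('I'=8): chars_in_quartet=1 acc=0x8 bytes_emitted=9
After char 13 ('g'=32): chars_in_quartet=2 acc=0x220 bytes_emitted=9
Padding '==': partial quartet acc=0x220 -> emit 22; bytes_emitted=10

Answer: EA 05 E2 6E A1 6F AC 10 D4 22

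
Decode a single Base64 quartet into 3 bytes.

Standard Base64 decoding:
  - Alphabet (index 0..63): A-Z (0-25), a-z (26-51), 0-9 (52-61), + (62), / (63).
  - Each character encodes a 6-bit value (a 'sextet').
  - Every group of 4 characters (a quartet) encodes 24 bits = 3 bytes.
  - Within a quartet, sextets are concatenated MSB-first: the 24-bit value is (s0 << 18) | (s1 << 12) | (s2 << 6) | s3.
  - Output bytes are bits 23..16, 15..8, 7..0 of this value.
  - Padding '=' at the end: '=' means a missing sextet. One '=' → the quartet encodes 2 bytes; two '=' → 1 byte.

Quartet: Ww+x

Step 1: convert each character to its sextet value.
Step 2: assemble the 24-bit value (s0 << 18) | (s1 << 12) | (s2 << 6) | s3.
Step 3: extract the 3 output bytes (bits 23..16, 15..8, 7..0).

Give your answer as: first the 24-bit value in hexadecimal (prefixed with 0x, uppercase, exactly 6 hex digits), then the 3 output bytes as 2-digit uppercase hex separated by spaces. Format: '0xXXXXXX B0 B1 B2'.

Answer: 0x5B0FB1 5B 0F B1

Derivation:
Sextets: W=22, w=48, +=62, x=49
24-bit: (22<<18) | (48<<12) | (62<<6) | 49
      = 0x580000 | 0x030000 | 0x000F80 | 0x000031
      = 0x5B0FB1
Bytes: (v>>16)&0xFF=5B, (v>>8)&0xFF=0F, v&0xFF=B1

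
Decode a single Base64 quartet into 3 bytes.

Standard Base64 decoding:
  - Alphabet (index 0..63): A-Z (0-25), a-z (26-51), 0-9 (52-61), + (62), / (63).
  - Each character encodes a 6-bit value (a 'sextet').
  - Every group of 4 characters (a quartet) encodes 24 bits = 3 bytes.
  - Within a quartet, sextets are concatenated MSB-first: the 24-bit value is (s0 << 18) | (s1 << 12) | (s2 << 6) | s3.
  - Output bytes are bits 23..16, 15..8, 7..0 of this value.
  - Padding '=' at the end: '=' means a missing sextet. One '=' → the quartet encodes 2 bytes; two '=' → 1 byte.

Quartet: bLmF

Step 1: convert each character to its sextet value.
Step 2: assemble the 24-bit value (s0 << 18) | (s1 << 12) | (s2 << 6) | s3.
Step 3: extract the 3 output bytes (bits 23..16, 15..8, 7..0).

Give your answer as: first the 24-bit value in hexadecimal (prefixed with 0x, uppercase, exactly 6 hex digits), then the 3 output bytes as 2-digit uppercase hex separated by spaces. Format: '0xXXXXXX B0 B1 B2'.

Answer: 0x6CB985 6C B9 85

Derivation:
Sextets: b=27, L=11, m=38, F=5
24-bit: (27<<18) | (11<<12) | (38<<6) | 5
      = 0x6C0000 | 0x00B000 | 0x000980 | 0x000005
      = 0x6CB985
Bytes: (v>>16)&0xFF=6C, (v>>8)&0xFF=B9, v&0xFF=85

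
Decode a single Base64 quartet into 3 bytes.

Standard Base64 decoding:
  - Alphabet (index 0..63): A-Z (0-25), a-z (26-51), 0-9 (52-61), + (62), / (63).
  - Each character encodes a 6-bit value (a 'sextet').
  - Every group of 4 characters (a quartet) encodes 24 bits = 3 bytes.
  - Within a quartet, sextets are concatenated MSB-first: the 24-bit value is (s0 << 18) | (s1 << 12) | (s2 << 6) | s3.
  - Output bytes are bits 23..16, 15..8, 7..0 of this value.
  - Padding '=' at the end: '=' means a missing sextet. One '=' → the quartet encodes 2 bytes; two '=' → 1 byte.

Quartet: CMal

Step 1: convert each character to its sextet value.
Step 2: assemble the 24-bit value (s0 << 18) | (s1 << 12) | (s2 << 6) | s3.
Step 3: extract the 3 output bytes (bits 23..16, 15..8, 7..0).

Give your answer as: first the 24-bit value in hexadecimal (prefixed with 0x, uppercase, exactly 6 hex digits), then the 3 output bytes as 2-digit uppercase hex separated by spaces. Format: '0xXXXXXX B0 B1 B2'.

Answer: 0x08C6A5 08 C6 A5

Derivation:
Sextets: C=2, M=12, a=26, l=37
24-bit: (2<<18) | (12<<12) | (26<<6) | 37
      = 0x080000 | 0x00C000 | 0x000680 | 0x000025
      = 0x08C6A5
Bytes: (v>>16)&0xFF=08, (v>>8)&0xFF=C6, v&0xFF=A5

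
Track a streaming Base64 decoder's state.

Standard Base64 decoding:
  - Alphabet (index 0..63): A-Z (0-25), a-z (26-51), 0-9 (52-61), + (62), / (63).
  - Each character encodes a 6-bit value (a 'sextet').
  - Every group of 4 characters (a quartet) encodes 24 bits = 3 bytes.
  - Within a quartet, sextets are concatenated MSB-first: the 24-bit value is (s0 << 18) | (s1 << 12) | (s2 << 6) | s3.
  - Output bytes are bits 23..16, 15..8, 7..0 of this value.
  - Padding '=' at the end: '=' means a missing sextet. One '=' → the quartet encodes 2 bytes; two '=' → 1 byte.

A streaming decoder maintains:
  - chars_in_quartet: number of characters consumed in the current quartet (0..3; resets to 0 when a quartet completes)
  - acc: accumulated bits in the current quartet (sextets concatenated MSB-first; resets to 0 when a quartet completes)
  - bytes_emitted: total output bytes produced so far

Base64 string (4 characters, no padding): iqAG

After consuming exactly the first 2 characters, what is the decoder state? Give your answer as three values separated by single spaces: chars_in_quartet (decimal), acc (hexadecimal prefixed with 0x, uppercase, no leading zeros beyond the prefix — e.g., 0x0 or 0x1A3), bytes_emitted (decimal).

Answer: 2 0x8AA 0

Derivation:
After char 0 ('i'=34): chars_in_quartet=1 acc=0x22 bytes_emitted=0
After char 1 ('q'=42): chars_in_quartet=2 acc=0x8AA bytes_emitted=0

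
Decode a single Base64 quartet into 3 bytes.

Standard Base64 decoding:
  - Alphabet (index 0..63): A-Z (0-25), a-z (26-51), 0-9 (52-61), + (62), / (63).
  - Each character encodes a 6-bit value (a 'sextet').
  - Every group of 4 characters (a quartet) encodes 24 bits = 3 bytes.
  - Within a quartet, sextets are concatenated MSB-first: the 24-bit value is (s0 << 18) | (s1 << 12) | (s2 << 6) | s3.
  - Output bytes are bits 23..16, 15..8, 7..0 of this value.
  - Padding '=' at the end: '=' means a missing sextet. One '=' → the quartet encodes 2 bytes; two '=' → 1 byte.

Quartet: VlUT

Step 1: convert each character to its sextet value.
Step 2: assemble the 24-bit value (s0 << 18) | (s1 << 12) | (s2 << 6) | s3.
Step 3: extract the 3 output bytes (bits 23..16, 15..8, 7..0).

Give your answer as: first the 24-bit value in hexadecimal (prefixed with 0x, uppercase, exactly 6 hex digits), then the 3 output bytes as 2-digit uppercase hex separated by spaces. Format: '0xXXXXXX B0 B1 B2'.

Sextets: V=21, l=37, U=20, T=19
24-bit: (21<<18) | (37<<12) | (20<<6) | 19
      = 0x540000 | 0x025000 | 0x000500 | 0x000013
      = 0x565513
Bytes: (v>>16)&0xFF=56, (v>>8)&0xFF=55, v&0xFF=13

Answer: 0x565513 56 55 13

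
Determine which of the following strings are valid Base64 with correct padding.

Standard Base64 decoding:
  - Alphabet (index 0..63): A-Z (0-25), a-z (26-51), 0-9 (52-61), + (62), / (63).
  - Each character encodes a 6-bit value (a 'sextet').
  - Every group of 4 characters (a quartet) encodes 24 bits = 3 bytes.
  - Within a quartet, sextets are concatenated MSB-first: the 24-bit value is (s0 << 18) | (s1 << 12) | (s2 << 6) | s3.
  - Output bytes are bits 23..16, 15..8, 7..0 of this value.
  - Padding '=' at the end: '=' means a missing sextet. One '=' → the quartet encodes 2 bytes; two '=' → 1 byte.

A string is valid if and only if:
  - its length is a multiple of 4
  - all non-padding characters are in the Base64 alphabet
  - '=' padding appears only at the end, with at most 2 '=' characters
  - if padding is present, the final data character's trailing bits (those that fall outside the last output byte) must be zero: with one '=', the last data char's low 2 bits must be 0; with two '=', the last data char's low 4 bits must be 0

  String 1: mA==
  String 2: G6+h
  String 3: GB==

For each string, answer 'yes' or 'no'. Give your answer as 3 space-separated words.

Answer: yes yes no

Derivation:
String 1: 'mA==' → valid
String 2: 'G6+h' → valid
String 3: 'GB==' → invalid (bad trailing bits)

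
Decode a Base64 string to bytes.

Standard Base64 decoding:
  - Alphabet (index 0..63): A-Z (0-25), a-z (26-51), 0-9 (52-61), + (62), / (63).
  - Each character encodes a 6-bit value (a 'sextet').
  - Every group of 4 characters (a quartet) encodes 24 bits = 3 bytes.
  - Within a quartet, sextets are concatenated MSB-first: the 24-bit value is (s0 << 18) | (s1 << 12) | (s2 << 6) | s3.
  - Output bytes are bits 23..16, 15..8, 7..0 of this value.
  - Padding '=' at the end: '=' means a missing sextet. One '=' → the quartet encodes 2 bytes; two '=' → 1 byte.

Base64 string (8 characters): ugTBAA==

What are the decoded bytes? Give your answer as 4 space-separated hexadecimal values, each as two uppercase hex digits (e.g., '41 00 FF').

Answer: BA 04 C1 00

Derivation:
After char 0 ('u'=46): chars_in_quartet=1 acc=0x2E bytes_emitted=0
After char 1 ('g'=32): chars_in_quartet=2 acc=0xBA0 bytes_emitted=0
After char 2 ('T'=19): chars_in_quartet=3 acc=0x2E813 bytes_emitted=0
After char 3 ('B'=1): chars_in_quartet=4 acc=0xBA04C1 -> emit BA 04 C1, reset; bytes_emitted=3
After char 4 ('A'=0): chars_in_quartet=1 acc=0x0 bytes_emitted=3
After char 5 ('A'=0): chars_in_quartet=2 acc=0x0 bytes_emitted=3
Padding '==': partial quartet acc=0x0 -> emit 00; bytes_emitted=4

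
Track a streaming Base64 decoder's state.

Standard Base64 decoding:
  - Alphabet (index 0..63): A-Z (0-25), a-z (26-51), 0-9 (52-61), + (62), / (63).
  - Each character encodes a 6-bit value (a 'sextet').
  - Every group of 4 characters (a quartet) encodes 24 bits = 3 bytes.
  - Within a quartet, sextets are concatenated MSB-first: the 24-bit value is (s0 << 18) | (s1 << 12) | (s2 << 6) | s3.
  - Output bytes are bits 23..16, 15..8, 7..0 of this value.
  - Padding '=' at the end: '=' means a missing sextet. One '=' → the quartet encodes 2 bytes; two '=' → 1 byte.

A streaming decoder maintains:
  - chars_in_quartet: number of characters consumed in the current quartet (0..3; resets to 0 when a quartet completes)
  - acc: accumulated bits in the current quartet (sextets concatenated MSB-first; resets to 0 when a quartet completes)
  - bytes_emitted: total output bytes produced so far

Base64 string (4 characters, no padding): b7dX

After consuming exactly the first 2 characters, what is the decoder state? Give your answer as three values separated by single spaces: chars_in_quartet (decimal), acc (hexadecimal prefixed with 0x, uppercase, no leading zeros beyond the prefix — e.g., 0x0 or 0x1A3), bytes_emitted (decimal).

Answer: 2 0x6FB 0

Derivation:
After char 0 ('b'=27): chars_in_quartet=1 acc=0x1B bytes_emitted=0
After char 1 ('7'=59): chars_in_quartet=2 acc=0x6FB bytes_emitted=0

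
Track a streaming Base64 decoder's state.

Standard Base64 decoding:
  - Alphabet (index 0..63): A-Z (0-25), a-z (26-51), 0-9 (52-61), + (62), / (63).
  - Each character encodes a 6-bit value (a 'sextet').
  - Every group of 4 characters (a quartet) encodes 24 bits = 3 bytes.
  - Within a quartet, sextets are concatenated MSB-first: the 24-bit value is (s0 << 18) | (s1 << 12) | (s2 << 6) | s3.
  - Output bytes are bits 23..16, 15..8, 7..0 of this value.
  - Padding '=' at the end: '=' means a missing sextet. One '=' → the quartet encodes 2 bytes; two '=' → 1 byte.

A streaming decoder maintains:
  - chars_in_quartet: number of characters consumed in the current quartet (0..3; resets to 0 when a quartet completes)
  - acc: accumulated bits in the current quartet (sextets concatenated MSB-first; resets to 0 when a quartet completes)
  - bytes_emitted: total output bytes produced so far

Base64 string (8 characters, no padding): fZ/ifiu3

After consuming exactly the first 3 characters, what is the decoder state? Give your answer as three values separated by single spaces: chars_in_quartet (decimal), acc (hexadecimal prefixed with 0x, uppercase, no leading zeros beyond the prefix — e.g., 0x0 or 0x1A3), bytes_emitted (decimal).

Answer: 3 0x1F67F 0

Derivation:
After char 0 ('f'=31): chars_in_quartet=1 acc=0x1F bytes_emitted=0
After char 1 ('Z'=25): chars_in_quartet=2 acc=0x7D9 bytes_emitted=0
After char 2 ('/'=63): chars_in_quartet=3 acc=0x1F67F bytes_emitted=0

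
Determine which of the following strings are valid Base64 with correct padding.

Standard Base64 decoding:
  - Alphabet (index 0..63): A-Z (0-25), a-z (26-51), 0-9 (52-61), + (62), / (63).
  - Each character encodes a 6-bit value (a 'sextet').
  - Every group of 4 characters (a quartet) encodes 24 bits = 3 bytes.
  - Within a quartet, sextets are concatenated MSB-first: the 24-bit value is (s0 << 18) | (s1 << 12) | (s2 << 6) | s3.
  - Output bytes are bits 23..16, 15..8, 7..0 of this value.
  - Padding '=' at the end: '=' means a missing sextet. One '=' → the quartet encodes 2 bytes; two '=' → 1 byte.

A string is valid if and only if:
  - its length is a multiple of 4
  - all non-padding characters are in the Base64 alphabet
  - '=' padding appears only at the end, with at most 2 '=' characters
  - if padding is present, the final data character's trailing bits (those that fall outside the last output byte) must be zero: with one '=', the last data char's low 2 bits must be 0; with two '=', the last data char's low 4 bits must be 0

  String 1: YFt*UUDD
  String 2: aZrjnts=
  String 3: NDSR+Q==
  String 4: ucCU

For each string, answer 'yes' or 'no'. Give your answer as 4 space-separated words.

String 1: 'YFt*UUDD' → invalid (bad char(s): ['*'])
String 2: 'aZrjnts=' → valid
String 3: 'NDSR+Q==' → valid
String 4: 'ucCU' → valid

Answer: no yes yes yes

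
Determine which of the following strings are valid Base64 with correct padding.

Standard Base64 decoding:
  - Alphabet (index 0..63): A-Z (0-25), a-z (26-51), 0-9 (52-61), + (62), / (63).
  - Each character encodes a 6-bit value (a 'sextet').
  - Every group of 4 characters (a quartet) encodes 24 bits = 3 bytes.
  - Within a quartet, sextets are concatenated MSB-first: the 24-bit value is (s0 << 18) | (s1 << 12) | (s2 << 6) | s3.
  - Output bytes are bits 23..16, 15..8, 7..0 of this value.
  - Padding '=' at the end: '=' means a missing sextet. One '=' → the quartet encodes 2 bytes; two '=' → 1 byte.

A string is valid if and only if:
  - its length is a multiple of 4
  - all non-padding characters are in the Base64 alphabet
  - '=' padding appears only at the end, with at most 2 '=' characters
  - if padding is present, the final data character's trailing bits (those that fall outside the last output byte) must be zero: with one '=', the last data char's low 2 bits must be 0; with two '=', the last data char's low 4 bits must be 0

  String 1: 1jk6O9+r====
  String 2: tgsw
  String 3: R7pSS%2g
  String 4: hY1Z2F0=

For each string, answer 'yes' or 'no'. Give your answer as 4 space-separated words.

String 1: '1jk6O9+r====' → invalid (4 pad chars (max 2))
String 2: 'tgsw' → valid
String 3: 'R7pSS%2g' → invalid (bad char(s): ['%'])
String 4: 'hY1Z2F0=' → valid

Answer: no yes no yes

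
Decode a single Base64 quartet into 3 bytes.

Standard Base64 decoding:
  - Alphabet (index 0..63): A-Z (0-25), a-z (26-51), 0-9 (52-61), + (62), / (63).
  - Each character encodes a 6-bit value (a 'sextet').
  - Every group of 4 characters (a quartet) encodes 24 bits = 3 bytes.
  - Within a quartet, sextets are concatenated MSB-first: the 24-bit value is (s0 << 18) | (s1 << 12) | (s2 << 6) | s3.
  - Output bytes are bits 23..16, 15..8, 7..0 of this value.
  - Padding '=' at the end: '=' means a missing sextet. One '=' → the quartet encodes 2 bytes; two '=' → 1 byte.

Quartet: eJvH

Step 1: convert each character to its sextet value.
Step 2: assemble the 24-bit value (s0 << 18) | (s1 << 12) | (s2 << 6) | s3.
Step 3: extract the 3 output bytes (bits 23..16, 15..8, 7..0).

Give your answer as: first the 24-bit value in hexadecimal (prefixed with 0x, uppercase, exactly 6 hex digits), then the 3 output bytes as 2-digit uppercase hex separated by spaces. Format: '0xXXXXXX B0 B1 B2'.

Sextets: e=30, J=9, v=47, H=7
24-bit: (30<<18) | (9<<12) | (47<<6) | 7
      = 0x780000 | 0x009000 | 0x000BC0 | 0x000007
      = 0x789BC7
Bytes: (v>>16)&0xFF=78, (v>>8)&0xFF=9B, v&0xFF=C7

Answer: 0x789BC7 78 9B C7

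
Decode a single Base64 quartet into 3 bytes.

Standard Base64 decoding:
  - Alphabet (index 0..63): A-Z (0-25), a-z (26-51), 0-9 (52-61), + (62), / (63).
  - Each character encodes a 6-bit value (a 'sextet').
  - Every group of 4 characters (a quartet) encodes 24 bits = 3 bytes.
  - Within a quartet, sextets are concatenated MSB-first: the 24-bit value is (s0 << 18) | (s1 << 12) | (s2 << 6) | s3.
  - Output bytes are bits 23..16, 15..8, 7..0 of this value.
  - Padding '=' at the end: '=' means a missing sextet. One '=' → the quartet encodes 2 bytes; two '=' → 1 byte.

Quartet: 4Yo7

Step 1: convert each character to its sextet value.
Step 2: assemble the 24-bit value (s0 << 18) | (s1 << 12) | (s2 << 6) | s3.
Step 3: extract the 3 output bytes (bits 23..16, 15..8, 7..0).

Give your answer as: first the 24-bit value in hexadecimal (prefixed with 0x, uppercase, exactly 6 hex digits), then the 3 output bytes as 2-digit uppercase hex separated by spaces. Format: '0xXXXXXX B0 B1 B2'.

Sextets: 4=56, Y=24, o=40, 7=59
24-bit: (56<<18) | (24<<12) | (40<<6) | 59
      = 0xE00000 | 0x018000 | 0x000A00 | 0x00003B
      = 0xE18A3B
Bytes: (v>>16)&0xFF=E1, (v>>8)&0xFF=8A, v&0xFF=3B

Answer: 0xE18A3B E1 8A 3B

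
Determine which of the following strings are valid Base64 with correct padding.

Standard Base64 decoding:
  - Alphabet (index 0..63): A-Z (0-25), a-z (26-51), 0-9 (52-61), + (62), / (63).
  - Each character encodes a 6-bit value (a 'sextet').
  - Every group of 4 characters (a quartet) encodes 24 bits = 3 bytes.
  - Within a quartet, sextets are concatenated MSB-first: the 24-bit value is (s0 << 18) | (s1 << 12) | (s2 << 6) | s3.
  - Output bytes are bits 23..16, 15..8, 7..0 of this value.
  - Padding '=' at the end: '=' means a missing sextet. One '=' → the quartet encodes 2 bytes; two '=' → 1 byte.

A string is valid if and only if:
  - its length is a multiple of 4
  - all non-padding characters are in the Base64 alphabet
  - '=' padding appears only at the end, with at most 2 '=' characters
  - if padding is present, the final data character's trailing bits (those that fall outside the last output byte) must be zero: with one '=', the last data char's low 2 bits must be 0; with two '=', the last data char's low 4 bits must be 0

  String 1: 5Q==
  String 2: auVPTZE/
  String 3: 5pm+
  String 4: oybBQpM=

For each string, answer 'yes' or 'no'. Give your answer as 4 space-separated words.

Answer: yes yes yes yes

Derivation:
String 1: '5Q==' → valid
String 2: 'auVPTZE/' → valid
String 3: '5pm+' → valid
String 4: 'oybBQpM=' → valid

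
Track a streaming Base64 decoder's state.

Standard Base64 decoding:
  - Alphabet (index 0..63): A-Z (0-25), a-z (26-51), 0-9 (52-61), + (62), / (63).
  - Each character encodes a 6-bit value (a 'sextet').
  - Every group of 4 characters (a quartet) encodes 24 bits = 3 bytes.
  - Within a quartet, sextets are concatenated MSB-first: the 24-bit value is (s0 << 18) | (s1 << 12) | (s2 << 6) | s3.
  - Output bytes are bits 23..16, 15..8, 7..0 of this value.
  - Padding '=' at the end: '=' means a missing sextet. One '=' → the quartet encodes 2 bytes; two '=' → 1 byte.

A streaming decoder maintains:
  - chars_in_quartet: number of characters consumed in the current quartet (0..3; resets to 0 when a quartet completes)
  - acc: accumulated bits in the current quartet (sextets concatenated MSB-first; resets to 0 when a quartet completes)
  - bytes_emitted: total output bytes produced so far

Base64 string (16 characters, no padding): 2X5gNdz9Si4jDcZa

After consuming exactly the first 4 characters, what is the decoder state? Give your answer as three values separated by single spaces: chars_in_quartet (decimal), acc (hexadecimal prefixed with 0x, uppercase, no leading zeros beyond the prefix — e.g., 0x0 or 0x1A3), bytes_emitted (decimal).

Answer: 0 0x0 3

Derivation:
After char 0 ('2'=54): chars_in_quartet=1 acc=0x36 bytes_emitted=0
After char 1 ('X'=23): chars_in_quartet=2 acc=0xD97 bytes_emitted=0
After char 2 ('5'=57): chars_in_quartet=3 acc=0x365F9 bytes_emitted=0
After char 3 ('g'=32): chars_in_quartet=4 acc=0xD97E60 -> emit D9 7E 60, reset; bytes_emitted=3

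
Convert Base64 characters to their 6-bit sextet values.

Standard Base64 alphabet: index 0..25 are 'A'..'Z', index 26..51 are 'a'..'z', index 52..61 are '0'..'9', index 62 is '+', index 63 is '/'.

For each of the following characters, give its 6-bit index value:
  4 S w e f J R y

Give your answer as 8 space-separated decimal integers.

Answer: 56 18 48 30 31 9 17 50

Derivation:
'4': 0..9 range, 52 + ord('4') − ord('0') = 56
'S': A..Z range, ord('S') − ord('A') = 18
'w': a..z range, 26 + ord('w') − ord('a') = 48
'e': a..z range, 26 + ord('e') − ord('a') = 30
'f': a..z range, 26 + ord('f') − ord('a') = 31
'J': A..Z range, ord('J') − ord('A') = 9
'R': A..Z range, ord('R') − ord('A') = 17
'y': a..z range, 26 + ord('y') − ord('a') = 50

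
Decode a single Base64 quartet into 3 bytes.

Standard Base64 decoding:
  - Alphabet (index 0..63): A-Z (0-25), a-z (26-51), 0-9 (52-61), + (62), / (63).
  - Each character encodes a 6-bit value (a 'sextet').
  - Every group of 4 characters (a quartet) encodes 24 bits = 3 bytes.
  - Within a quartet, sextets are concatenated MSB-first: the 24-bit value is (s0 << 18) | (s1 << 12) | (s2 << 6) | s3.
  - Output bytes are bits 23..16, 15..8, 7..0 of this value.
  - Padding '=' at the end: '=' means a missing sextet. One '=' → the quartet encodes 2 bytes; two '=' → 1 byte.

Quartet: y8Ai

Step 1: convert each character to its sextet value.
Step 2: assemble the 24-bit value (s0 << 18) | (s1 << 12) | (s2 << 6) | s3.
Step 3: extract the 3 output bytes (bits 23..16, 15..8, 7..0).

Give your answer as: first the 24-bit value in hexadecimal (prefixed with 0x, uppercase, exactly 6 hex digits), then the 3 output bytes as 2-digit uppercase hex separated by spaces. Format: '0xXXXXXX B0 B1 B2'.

Sextets: y=50, 8=60, A=0, i=34
24-bit: (50<<18) | (60<<12) | (0<<6) | 34
      = 0xC80000 | 0x03C000 | 0x000000 | 0x000022
      = 0xCBC022
Bytes: (v>>16)&0xFF=CB, (v>>8)&0xFF=C0, v&0xFF=22

Answer: 0xCBC022 CB C0 22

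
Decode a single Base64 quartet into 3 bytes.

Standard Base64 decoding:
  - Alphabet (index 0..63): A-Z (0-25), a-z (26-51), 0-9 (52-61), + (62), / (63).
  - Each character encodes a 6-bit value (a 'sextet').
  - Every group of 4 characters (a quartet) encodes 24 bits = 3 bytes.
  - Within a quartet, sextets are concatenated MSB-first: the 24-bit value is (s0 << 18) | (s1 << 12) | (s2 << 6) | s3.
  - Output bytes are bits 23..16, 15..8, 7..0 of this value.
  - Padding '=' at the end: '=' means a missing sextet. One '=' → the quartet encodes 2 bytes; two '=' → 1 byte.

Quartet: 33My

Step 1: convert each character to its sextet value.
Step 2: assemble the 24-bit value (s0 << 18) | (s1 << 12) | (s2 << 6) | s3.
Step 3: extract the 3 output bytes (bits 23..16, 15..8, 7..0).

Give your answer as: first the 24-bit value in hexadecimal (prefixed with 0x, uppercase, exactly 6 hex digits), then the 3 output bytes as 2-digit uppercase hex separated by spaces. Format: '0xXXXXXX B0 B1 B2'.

Sextets: 3=55, 3=55, M=12, y=50
24-bit: (55<<18) | (55<<12) | (12<<6) | 50
      = 0xDC0000 | 0x037000 | 0x000300 | 0x000032
      = 0xDF7332
Bytes: (v>>16)&0xFF=DF, (v>>8)&0xFF=73, v&0xFF=32

Answer: 0xDF7332 DF 73 32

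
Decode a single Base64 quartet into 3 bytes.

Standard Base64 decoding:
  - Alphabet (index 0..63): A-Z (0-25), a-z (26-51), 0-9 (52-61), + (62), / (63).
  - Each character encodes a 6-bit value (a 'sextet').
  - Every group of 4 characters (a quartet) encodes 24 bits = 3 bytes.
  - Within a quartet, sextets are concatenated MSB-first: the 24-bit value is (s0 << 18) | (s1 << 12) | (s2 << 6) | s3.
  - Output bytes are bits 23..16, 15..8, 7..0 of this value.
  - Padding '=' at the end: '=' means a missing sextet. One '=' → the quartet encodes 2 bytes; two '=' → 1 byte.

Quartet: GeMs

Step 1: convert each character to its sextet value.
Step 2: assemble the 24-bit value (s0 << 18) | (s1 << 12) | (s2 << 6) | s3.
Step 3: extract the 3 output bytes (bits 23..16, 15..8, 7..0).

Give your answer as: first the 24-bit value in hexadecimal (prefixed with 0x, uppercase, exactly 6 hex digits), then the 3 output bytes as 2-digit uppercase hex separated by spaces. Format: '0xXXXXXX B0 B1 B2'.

Answer: 0x19E32C 19 E3 2C

Derivation:
Sextets: G=6, e=30, M=12, s=44
24-bit: (6<<18) | (30<<12) | (12<<6) | 44
      = 0x180000 | 0x01E000 | 0x000300 | 0x00002C
      = 0x19E32C
Bytes: (v>>16)&0xFF=19, (v>>8)&0xFF=E3, v&0xFF=2C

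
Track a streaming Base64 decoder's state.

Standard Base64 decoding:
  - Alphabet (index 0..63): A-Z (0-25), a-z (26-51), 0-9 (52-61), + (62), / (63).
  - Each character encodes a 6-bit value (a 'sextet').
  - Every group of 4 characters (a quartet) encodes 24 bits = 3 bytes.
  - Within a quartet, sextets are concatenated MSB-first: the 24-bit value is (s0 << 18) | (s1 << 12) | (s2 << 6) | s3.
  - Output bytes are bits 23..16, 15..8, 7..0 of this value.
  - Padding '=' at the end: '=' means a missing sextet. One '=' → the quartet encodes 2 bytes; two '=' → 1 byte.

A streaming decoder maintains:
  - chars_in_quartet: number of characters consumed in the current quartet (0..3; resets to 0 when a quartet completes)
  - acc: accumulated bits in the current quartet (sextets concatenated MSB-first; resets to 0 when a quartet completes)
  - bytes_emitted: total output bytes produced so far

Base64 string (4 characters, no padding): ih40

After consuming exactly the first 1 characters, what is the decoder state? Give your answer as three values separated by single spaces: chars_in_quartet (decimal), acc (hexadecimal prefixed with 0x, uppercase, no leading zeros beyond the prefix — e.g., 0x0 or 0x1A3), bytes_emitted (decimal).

After char 0 ('i'=34): chars_in_quartet=1 acc=0x22 bytes_emitted=0

Answer: 1 0x22 0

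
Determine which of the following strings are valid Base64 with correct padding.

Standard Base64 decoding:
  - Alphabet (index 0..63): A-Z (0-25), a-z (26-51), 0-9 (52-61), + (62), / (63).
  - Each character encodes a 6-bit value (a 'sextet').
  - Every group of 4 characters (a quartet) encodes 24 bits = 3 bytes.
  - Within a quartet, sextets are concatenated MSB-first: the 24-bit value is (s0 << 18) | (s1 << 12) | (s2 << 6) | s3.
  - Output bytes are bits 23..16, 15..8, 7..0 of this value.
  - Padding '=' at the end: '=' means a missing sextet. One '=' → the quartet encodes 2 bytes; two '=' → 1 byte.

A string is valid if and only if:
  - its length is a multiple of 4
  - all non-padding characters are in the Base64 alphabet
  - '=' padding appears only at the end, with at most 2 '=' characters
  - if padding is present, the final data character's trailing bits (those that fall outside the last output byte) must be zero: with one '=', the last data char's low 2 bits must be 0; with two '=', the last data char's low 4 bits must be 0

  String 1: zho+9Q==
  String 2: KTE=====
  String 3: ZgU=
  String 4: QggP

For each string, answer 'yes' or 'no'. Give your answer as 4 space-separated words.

String 1: 'zho+9Q==' → valid
String 2: 'KTE=====' → invalid (5 pad chars (max 2))
String 3: 'ZgU=' → valid
String 4: 'QggP' → valid

Answer: yes no yes yes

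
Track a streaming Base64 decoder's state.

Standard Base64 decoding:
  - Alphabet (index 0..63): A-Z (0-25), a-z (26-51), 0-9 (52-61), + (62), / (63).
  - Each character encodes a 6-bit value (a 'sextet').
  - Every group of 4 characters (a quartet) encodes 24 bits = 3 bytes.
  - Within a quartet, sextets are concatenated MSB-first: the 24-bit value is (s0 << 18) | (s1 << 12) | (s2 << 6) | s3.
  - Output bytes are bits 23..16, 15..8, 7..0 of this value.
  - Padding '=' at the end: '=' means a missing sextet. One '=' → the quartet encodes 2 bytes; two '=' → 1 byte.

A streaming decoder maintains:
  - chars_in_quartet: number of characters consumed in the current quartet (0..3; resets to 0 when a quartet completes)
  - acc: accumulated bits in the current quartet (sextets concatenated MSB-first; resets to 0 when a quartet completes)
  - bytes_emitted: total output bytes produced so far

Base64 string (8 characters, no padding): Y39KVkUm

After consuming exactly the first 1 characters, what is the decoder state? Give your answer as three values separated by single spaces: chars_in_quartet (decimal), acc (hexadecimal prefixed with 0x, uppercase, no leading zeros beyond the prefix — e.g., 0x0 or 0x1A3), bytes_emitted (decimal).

Answer: 1 0x18 0

Derivation:
After char 0 ('Y'=24): chars_in_quartet=1 acc=0x18 bytes_emitted=0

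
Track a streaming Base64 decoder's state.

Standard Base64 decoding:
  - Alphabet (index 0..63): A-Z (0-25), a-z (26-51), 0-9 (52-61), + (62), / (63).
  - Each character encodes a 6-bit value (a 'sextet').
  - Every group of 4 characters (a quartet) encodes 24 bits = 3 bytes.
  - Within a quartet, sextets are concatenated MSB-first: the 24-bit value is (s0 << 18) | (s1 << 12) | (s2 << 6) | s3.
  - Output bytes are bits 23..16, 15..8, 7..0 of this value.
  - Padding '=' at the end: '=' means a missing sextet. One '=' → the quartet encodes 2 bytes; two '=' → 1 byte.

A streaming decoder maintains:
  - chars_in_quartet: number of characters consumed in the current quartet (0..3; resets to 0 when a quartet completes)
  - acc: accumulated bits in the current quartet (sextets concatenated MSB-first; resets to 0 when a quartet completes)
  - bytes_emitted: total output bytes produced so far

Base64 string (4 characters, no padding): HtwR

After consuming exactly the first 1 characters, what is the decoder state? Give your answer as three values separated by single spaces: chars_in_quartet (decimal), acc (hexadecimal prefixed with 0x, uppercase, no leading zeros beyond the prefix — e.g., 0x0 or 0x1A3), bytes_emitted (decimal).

After char 0 ('H'=7): chars_in_quartet=1 acc=0x7 bytes_emitted=0

Answer: 1 0x7 0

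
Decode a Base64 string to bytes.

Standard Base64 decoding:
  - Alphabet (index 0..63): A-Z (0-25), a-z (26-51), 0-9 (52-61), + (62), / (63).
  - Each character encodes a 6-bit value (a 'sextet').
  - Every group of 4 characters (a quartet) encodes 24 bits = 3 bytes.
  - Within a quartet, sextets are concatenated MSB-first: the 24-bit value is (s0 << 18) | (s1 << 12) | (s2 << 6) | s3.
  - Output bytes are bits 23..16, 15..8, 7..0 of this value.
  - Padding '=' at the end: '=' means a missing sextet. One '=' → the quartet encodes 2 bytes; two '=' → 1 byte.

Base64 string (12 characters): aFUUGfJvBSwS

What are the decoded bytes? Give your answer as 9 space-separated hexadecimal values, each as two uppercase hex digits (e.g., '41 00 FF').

Answer: 68 55 14 19 F2 6F 05 2C 12

Derivation:
After char 0 ('a'=26): chars_in_quartet=1 acc=0x1A bytes_emitted=0
After char 1 ('F'=5): chars_in_quartet=2 acc=0x685 bytes_emitted=0
After char 2 ('U'=20): chars_in_quartet=3 acc=0x1A154 bytes_emitted=0
After char 3 ('U'=20): chars_in_quartet=4 acc=0x685514 -> emit 68 55 14, reset; bytes_emitted=3
After char 4 ('G'=6): chars_in_quartet=1 acc=0x6 bytes_emitted=3
After char 5 ('f'=31): chars_in_quartet=2 acc=0x19F bytes_emitted=3
After char 6 ('J'=9): chars_in_quartet=3 acc=0x67C9 bytes_emitted=3
After char 7 ('v'=47): chars_in_quartet=4 acc=0x19F26F -> emit 19 F2 6F, reset; bytes_emitted=6
After char 8 ('B'=1): chars_in_quartet=1 acc=0x1 bytes_emitted=6
After char 9 ('S'=18): chars_in_quartet=2 acc=0x52 bytes_emitted=6
After char 10 ('w'=48): chars_in_quartet=3 acc=0x14B0 bytes_emitted=6
After char 11 ('S'=18): chars_in_quartet=4 acc=0x52C12 -> emit 05 2C 12, reset; bytes_emitted=9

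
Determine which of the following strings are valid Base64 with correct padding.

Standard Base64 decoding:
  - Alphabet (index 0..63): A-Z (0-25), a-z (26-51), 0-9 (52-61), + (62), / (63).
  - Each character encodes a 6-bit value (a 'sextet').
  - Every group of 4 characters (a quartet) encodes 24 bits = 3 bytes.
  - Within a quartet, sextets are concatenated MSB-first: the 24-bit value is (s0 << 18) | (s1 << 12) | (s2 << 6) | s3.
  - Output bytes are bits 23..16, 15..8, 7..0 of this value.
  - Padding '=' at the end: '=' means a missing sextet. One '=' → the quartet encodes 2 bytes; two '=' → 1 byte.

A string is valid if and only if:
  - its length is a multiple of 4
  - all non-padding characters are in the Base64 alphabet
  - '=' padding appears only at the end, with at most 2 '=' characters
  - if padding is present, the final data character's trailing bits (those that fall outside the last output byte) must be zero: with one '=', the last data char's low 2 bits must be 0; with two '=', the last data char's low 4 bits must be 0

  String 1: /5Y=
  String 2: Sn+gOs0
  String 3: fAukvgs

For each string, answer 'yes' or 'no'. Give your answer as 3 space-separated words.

String 1: '/5Y=' → valid
String 2: 'Sn+gOs0' → invalid (len=7 not mult of 4)
String 3: 'fAukvgs' → invalid (len=7 not mult of 4)

Answer: yes no no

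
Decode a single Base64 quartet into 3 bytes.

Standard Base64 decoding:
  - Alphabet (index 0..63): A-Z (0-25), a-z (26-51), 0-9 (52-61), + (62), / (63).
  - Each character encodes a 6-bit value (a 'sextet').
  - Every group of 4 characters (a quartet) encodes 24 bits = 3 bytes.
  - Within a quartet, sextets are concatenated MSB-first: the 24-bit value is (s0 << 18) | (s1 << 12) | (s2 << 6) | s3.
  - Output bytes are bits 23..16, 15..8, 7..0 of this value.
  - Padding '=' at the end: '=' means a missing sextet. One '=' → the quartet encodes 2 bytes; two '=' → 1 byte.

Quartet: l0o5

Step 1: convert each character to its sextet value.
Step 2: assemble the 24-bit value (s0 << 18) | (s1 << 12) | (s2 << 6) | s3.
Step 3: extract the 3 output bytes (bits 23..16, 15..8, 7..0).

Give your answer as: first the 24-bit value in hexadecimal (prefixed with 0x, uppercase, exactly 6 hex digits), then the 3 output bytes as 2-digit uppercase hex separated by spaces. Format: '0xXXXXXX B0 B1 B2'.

Answer: 0x974A39 97 4A 39

Derivation:
Sextets: l=37, 0=52, o=40, 5=57
24-bit: (37<<18) | (52<<12) | (40<<6) | 57
      = 0x940000 | 0x034000 | 0x000A00 | 0x000039
      = 0x974A39
Bytes: (v>>16)&0xFF=97, (v>>8)&0xFF=4A, v&0xFF=39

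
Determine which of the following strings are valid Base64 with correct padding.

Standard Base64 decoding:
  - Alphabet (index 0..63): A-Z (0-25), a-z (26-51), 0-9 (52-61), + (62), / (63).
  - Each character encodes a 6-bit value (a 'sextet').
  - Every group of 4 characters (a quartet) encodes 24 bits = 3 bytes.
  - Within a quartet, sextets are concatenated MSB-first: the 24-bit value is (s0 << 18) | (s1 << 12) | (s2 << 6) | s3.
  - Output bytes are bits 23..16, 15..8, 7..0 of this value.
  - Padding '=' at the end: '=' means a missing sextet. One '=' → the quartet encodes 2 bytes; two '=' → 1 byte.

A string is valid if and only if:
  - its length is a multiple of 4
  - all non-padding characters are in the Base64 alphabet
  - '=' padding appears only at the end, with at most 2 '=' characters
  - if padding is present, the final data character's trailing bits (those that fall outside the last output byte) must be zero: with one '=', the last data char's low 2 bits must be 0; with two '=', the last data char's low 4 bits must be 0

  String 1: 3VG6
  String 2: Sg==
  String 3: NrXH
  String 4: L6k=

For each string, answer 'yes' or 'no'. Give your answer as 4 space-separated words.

Answer: yes yes yes yes

Derivation:
String 1: '3VG6' → valid
String 2: 'Sg==' → valid
String 3: 'NrXH' → valid
String 4: 'L6k=' → valid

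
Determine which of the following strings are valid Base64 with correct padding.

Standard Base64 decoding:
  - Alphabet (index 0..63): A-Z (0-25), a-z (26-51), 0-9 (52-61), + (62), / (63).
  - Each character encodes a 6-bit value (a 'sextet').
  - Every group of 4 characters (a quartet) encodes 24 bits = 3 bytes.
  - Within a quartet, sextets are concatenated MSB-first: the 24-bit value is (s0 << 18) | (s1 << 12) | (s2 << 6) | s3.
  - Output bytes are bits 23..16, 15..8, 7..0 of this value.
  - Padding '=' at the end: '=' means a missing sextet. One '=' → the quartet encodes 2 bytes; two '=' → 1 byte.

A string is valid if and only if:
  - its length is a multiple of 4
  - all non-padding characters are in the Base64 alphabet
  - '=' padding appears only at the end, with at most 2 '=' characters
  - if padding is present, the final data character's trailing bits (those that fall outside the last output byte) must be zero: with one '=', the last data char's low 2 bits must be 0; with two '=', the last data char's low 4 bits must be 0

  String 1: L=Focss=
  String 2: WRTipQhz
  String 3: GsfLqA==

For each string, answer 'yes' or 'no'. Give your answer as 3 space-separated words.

Answer: no yes yes

Derivation:
String 1: 'L=Focss=' → invalid (bad char(s): ['=']; '=' in middle)
String 2: 'WRTipQhz' → valid
String 3: 'GsfLqA==' → valid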